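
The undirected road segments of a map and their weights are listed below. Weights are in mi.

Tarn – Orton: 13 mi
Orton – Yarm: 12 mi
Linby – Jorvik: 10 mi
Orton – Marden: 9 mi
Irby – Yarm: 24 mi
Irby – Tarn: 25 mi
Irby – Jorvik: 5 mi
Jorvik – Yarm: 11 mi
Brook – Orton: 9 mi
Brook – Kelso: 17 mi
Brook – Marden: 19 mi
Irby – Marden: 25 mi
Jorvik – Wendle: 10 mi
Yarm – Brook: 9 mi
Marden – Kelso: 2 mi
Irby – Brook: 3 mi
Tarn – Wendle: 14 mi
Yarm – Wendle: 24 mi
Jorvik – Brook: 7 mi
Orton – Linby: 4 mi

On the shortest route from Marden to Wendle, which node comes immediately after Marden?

Compare a few routes:
Marden–Orton–Linby–Jorvik–Wendle: 9+4+10+10 = 33
Marden–Orton–Brook–Jorvik–Wendle: 9+9+7+10 = 35
Marden–Orton–Brook–Irby–Jorvik–Wendle: 9+9+3+5+10 = 36
Marden–Orton–Tarn–Wendle: 9+13+14 = 36
Cheapest is Marden–Orton–Linby–Jorvik–Wendle at 33 mi.
So from Marden the first move is to Orton.

Orton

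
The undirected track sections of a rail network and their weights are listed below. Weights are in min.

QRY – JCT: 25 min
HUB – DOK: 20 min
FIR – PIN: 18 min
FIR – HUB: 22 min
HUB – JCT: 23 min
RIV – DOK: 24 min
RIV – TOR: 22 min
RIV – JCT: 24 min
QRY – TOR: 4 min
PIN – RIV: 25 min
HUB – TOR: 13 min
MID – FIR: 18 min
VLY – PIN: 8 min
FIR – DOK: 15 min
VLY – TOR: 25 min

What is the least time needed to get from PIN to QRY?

Shortest distances from PIN:
PIN: 0
VLY: 8  (via PIN)
FIR: 18  (via PIN)
RIV: 25  (via PIN)
TOR: 33  (via VLY)
DOK: 33  (via FIR)
MID: 36  (via FIR)
QRY: 37  (via TOR)
Shortest route: PIN → VLY → TOR → QRY = 37 min.

37 min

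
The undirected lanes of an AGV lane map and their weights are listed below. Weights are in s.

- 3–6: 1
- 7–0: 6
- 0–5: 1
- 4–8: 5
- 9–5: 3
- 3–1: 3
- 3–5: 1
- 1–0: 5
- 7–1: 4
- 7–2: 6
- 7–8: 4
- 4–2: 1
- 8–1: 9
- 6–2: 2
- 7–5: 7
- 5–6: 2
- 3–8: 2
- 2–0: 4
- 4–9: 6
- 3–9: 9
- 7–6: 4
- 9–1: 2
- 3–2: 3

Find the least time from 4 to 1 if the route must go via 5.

9 s

Best 4 to 5: 4 → 2 → 6 → 5 costing 5
Best 5 to 1: 5 → 3 → 1 costing 4
Total via 5: 5 + 4 = 9 s.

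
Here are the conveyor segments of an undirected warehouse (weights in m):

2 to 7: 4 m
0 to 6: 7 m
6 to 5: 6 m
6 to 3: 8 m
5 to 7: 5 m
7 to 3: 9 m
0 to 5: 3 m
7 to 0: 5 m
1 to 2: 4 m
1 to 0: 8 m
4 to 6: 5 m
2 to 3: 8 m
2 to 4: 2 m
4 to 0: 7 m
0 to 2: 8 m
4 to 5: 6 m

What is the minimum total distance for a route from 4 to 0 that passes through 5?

Shortest 4→5: 4–5 = 6
Best 5 to 0: 5–0 costing 3
Total via 5: 6 + 3 = 9 m.

9 m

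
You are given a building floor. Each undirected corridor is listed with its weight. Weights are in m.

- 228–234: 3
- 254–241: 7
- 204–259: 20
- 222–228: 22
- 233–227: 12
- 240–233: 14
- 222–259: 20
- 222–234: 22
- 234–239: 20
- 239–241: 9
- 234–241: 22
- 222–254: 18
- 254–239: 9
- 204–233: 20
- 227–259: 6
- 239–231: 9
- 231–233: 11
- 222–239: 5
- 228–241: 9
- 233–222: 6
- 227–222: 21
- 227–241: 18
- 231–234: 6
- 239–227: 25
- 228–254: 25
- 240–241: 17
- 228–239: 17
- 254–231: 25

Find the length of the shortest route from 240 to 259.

Running Dijkstra from 240:
240: 0
233: 14  (via 240)
241: 17  (via 240)
222: 20  (via 233)
254: 24  (via 241)
239: 25  (via 222)
231: 25  (via 233)
228: 26  (via 241)
227: 26  (via 233)
234: 29  (via 228)
259: 32  (via 227)
Shortest route: 240 → 233 → 227 → 259 = 32 m.

32 m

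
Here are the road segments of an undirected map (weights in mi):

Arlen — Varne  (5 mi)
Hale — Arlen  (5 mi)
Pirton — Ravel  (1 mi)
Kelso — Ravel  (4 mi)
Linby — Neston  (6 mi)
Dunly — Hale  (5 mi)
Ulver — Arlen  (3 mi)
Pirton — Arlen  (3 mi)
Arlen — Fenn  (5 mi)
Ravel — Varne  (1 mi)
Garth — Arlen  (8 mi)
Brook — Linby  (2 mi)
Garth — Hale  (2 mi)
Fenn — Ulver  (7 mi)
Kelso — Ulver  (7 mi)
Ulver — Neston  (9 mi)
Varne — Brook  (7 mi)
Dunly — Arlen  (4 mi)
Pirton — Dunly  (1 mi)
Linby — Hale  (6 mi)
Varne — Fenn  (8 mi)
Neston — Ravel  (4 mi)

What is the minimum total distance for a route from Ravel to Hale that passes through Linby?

Shortest Ravel→Linby: Ravel → Neston → Linby = 10
Best Linby to Hale: Linby → Hale costing 6
Total via Linby: 10 + 6 = 16 mi.

16 mi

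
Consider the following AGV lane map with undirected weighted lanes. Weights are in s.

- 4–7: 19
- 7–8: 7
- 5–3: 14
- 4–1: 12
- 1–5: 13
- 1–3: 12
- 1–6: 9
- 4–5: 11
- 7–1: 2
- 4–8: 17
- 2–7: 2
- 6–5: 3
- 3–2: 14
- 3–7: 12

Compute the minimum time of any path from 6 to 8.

Candidate routes:
6 → 5 → 1 → 7 → 8: 3+13+2+7 = 25
6 → 1 → 7 → 8: 9+2+7 = 18
The minimum is 18 s via 6 → 1 → 7 → 8.

18 s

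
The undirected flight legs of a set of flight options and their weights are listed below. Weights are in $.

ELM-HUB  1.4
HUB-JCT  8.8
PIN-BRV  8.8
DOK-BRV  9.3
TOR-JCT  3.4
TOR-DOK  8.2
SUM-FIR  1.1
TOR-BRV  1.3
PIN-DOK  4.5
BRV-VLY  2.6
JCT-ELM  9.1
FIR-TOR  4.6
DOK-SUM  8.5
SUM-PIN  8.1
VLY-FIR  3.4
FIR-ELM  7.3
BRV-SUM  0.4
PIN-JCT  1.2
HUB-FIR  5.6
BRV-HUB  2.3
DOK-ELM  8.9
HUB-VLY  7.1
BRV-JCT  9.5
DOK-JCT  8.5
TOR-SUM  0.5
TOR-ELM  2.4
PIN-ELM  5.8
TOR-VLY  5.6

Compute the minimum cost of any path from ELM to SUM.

$2.9

Settle nodes by increasing distance from ELM:
ELM: 0
HUB: 1.4  (via ELM)
TOR: 2.4  (via ELM)
SUM: 2.9  (via TOR)
Shortest route: ELM–TOR–SUM = $2.9.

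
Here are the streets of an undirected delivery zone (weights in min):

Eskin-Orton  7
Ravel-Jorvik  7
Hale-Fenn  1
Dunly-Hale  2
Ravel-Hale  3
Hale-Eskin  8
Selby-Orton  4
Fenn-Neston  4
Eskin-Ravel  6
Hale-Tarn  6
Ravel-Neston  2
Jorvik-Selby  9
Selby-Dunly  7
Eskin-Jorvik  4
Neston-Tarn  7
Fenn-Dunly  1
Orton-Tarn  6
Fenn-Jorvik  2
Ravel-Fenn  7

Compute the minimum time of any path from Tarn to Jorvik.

9 min

Running Dijkstra from Tarn:
Tarn: 0
Hale: 6  (via Tarn)
Orton: 6  (via Tarn)
Neston: 7  (via Tarn)
Fenn: 7  (via Hale)
Dunly: 8  (via Hale)
Jorvik: 9  (via Fenn)
Shortest route: Tarn → Hale → Fenn → Jorvik = 9 min.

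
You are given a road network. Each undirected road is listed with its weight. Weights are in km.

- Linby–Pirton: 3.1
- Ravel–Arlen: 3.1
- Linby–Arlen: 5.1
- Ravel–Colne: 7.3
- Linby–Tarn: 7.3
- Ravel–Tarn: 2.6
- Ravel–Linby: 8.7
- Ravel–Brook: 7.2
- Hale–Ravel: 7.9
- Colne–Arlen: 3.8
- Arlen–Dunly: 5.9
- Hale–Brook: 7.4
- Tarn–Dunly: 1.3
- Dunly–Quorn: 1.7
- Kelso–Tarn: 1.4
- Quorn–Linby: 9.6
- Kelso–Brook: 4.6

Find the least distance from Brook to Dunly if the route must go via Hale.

19.2 km

Best Brook to Hale: Brook → Hale costing 7.4
Best Hale to Dunly: Hale → Ravel → Tarn → Dunly costing 11.8
Total via Hale: 7.4 + 11.8 = 19.2 km.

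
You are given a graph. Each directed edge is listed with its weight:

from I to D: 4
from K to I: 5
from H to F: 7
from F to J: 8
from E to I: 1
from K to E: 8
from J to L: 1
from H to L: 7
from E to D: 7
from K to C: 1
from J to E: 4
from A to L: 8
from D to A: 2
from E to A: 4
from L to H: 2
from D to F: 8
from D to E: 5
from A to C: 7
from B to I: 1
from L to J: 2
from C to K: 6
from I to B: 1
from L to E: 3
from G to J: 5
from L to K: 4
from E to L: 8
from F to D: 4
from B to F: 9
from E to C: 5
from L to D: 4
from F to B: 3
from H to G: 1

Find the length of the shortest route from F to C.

13

Running Dijkstra from F:
F: 0
B: 3  (via F)
D: 4  (via F)
I: 4  (via B)
A: 6  (via D)
J: 8  (via F)
E: 9  (via D)
L: 9  (via J)
H: 11  (via L)
G: 12  (via H)
C: 13  (via A)
Shortest route: F–D–A–C = 13.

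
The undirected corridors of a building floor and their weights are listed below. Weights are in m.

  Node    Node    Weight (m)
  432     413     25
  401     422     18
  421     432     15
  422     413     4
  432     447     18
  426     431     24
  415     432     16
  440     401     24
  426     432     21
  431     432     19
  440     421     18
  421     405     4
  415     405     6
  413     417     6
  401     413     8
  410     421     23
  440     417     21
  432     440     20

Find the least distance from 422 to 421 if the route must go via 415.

Best 422 to 415: 422–413–432–415 costing 45
Best 415 to 421: 415–405–421 costing 10
Total via 415: 45 + 10 = 55 m.

55 m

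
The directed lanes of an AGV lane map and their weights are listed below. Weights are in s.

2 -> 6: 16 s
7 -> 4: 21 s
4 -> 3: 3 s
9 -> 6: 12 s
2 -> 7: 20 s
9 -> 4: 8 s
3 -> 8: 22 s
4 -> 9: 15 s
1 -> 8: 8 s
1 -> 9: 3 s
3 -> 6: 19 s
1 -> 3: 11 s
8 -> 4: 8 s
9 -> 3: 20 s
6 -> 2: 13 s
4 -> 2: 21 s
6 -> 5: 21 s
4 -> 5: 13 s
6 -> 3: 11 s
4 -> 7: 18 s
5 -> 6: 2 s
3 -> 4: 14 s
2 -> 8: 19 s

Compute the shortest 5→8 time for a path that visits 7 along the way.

81 s

Best 5 to 7: 5 → 6 → 2 → 7 costing 35
Best 7 to 8: 7 → 4 → 3 → 8 costing 46
Total via 7: 35 + 46 = 81 s.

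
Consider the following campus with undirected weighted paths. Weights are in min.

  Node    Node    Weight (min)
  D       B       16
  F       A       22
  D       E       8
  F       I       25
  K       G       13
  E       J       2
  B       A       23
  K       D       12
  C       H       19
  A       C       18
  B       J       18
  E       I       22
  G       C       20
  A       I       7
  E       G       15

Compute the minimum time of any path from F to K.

Compare a few routes:
F → I → E → D → K: 25+22+8+12 = 67
F → A → I → E → D → K: 22+7+22+8+12 = 71
Cheapest is F → I → E → D → K at 67 min.

67 min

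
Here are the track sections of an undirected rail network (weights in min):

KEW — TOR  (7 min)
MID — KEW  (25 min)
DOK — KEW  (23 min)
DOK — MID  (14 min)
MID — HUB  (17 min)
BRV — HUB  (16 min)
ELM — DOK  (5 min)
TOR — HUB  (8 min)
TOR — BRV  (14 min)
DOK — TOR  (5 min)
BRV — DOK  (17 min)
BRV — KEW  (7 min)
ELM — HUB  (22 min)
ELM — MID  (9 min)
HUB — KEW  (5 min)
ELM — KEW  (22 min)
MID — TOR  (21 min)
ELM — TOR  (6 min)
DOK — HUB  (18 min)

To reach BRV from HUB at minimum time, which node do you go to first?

KEW

Enumerating some paths:
HUB–TOR–KEW–BRV: 8+7+7 = 22
HUB–KEW–BRV: 5+7 = 12
HUB–BRV: 16 = 16
Cheapest is HUB–KEW–BRV at 12 min.
So from HUB the first move is to KEW.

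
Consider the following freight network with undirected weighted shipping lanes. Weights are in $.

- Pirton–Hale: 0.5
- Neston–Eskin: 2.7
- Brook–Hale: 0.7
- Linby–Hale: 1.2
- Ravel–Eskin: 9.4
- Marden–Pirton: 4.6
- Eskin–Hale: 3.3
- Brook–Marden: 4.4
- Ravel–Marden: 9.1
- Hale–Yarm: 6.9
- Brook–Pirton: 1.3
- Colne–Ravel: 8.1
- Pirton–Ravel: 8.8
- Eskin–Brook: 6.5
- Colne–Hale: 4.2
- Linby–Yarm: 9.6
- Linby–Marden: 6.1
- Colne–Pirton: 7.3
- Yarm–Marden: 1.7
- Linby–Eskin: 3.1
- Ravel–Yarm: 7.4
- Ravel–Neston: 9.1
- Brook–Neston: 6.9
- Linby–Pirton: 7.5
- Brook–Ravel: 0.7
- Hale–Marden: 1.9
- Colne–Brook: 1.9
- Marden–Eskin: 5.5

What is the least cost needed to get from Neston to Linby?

$5.8

Settle nodes by increasing distance from Neston:
Neston: 0
Eskin: 2.7  (via Neston)
Linby: 5.8  (via Eskin)
Shortest route: Neston → Eskin → Linby = $5.8.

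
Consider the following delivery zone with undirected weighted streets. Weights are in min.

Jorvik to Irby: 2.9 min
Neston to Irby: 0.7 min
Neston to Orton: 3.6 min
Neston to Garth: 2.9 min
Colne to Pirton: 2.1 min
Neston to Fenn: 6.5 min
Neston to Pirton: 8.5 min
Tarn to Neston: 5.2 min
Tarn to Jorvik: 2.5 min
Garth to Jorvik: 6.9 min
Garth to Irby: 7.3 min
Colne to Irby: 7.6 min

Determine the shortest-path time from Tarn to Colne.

Shortest distances from Tarn:
Tarn: 0
Jorvik: 2.5  (via Tarn)
Neston: 5.2  (via Tarn)
Irby: 5.4  (via Jorvik)
Garth: 8.1  (via Neston)
Orton: 8.8  (via Neston)
Fenn: 11.7  (via Neston)
Colne: 13  (via Irby)
Shortest route: Tarn → Jorvik → Irby → Colne = 13 min.

13 min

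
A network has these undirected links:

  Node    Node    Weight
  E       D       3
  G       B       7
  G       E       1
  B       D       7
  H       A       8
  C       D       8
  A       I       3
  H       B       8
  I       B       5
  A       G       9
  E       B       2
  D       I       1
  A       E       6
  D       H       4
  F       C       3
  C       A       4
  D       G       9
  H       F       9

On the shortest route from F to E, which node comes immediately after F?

C

Candidate routes:
F → C → A → I → D → E: 3+4+3+1+3 = 14
F → C → A → E: 3+4+6 = 13
F → C → D → E: 3+8+3 = 14
Cheapest is F → C → A → E at 13.
So from F the first move is to C.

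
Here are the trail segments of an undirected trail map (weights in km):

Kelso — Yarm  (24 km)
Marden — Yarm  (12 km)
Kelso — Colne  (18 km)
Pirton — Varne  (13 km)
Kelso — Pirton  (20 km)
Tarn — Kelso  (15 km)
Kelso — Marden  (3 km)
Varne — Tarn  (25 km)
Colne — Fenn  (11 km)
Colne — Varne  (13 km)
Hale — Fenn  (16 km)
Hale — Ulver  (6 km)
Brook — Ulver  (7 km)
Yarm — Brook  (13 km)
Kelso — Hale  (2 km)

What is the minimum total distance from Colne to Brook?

Shortest distances from Colne:
Colne: 0
Fenn: 11  (via Colne)
Varne: 13  (via Colne)
Kelso: 18  (via Colne)
Hale: 20  (via Kelso)
Marden: 21  (via Kelso)
Ulver: 26  (via Hale)
Pirton: 26  (via Varne)
Yarm: 33  (via Marden)
Brook: 33  (via Ulver)
Shortest route: Colne → Kelso → Hale → Ulver → Brook = 33 km.

33 km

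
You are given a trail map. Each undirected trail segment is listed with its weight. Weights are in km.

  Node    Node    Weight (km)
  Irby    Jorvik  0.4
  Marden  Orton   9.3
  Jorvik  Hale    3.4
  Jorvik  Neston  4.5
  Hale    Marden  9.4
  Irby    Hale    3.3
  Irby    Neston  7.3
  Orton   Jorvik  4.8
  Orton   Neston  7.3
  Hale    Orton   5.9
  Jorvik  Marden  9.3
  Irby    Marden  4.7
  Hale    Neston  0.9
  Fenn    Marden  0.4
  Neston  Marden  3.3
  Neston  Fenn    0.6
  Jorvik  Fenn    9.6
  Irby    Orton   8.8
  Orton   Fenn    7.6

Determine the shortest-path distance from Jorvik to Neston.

4.3 km

Compare a few routes:
Jorvik - Hale - Neston: 3.4+0.9 = 4.3
Jorvik - Neston: 4.5 = 4.5
The minimum is 4.3 km via Jorvik - Hale - Neston.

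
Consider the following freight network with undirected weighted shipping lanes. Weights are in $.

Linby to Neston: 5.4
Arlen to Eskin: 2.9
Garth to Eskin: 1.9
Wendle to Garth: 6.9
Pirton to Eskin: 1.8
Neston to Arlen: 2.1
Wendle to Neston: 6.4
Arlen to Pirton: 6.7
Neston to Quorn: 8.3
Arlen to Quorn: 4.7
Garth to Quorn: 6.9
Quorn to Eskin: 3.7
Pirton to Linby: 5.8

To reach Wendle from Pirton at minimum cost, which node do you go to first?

Eskin

Candidate routes:
Pirton - Arlen - Neston - Wendle: 6.7+2.1+6.4 = 15.2
Pirton - Eskin - Arlen - Neston - Wendle: 1.8+2.9+2.1+6.4 = 13.2
Pirton - Eskin - Garth - Wendle: 1.8+1.9+6.9 = 10.6
Cheapest is Pirton - Eskin - Garth - Wendle at $10.6.
So from Pirton the first move is to Eskin.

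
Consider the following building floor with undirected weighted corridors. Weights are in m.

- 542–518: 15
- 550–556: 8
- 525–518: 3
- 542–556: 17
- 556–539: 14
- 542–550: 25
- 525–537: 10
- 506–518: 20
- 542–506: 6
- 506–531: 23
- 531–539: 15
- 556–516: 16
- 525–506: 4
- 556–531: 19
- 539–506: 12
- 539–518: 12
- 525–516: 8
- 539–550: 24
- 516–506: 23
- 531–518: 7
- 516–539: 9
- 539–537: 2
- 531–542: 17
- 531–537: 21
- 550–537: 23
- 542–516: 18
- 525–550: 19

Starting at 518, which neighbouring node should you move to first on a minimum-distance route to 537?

Compare a few routes:
518 - 539 - 537: 12+2 = 14
518 - 525 - 506 - 539 - 537: 3+4+12+2 = 21
518 - 525 - 537: 3+10 = 13
The minimum is 13 m via 518 - 525 - 537.
So from 518 the first move is to 525.

525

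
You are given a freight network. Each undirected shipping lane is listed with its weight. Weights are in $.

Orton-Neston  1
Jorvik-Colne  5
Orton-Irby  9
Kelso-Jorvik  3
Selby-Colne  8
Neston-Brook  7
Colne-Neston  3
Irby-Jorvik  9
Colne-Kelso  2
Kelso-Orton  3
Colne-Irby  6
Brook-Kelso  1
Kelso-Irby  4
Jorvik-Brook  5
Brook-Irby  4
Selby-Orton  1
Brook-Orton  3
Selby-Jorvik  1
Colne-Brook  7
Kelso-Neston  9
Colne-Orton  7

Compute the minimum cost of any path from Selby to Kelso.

Settle nodes by increasing distance from Selby:
Selby: 0
Jorvik: 1  (via Selby)
Orton: 1  (via Selby)
Neston: 2  (via Orton)
Brook: 4  (via Orton)
Kelso: 4  (via Jorvik)
Shortest route: Selby → Jorvik → Kelso = $4.

$4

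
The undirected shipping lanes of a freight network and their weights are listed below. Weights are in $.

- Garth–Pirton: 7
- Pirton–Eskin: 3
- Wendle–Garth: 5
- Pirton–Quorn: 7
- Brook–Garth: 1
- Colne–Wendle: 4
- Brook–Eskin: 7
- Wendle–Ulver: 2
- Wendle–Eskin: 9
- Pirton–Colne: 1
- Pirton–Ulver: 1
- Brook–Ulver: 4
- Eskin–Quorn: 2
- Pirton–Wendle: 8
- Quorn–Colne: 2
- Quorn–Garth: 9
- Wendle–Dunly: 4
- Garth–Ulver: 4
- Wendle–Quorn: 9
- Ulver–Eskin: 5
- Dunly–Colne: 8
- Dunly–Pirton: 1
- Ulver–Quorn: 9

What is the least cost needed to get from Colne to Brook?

$6

Shortest distances from Colne:
Colne: 0
Pirton: 1  (via Colne)
Ulver: 2  (via Pirton)
Dunly: 2  (via Pirton)
Quorn: 2  (via Colne)
Eskin: 4  (via Pirton)
Wendle: 4  (via Colne)
Brook: 6  (via Ulver)
Shortest route: Colne → Pirton → Ulver → Brook = $6.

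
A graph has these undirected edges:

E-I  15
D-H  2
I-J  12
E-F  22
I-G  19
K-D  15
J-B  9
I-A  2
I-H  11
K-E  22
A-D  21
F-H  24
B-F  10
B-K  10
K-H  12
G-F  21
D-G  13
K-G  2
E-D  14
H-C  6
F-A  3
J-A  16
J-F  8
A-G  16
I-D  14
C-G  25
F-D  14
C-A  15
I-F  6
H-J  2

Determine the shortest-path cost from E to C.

22

Running Dijkstra from E:
E: 0
D: 14  (via E)
I: 15  (via E)
H: 16  (via D)
A: 17  (via I)
J: 18  (via H)
F: 20  (via A)
C: 22  (via H)
Shortest route: E–D–H–C = 22.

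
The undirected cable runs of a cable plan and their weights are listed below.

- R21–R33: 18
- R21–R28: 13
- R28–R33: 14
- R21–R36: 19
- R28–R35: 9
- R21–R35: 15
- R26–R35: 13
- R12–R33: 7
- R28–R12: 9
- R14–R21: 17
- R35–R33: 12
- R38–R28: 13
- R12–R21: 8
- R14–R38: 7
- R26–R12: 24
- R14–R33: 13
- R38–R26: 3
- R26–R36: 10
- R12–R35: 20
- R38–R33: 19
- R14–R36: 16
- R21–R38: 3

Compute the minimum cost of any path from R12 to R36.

24

Candidate routes:
R12 - R21 - R38 - R26 - R36: 8+3+3+10 = 24
R12 - R21 - R36: 8+19 = 27
Cheapest is R12 - R21 - R38 - R26 - R36 at 24.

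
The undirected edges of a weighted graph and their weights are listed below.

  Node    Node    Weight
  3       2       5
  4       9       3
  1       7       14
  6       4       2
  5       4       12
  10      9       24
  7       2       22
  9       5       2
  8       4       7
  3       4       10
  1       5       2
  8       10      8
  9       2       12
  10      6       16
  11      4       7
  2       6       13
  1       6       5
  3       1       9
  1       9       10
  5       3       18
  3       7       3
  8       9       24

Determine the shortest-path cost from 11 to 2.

22

Compare a few routes:
11–4–9–5–1–3–2: 7+3+2+2+9+5 = 28
11–4–6–1–3–2: 7+2+5+9+5 = 28
11–4–6–2: 7+2+13 = 22
Cheapest is 11–4–6–2 at 22.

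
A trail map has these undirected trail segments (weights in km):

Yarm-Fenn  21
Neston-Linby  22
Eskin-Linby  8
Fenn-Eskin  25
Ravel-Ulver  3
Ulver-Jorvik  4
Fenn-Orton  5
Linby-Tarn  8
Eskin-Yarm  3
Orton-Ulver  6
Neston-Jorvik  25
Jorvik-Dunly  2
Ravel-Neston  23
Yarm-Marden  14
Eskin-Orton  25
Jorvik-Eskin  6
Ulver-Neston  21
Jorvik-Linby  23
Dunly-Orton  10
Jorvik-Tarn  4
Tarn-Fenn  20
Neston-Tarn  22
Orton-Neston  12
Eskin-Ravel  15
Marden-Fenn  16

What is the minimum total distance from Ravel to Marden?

30 km

Settle nodes by increasing distance from Ravel:
Ravel: 0
Ulver: 3  (via Ravel)
Jorvik: 7  (via Ulver)
Orton: 9  (via Ulver)
Dunly: 9  (via Jorvik)
Tarn: 11  (via Jorvik)
Eskin: 13  (via Jorvik)
Fenn: 14  (via Orton)
Yarm: 16  (via Eskin)
Linby: 19  (via Tarn)
Neston: 21  (via Orton)
Marden: 30  (via Fenn)
Shortest route: Ravel–Ulver–Orton–Fenn–Marden = 30 km.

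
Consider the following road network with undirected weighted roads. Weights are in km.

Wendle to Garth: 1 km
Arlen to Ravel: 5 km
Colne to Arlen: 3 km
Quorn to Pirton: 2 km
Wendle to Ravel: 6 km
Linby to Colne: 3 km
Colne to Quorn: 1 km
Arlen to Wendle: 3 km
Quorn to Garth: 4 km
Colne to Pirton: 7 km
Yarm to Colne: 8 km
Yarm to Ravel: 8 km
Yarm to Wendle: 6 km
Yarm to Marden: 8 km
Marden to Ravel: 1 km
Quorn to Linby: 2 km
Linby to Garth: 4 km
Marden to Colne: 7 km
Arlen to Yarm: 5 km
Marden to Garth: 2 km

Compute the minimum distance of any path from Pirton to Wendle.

Shortest distances from Pirton:
Pirton: 0
Quorn: 2  (via Pirton)
Colne: 3  (via Quorn)
Linby: 4  (via Quorn)
Arlen: 6  (via Colne)
Garth: 6  (via Quorn)
Wendle: 7  (via Garth)
Shortest route: Pirton → Quorn → Garth → Wendle = 7 km.

7 km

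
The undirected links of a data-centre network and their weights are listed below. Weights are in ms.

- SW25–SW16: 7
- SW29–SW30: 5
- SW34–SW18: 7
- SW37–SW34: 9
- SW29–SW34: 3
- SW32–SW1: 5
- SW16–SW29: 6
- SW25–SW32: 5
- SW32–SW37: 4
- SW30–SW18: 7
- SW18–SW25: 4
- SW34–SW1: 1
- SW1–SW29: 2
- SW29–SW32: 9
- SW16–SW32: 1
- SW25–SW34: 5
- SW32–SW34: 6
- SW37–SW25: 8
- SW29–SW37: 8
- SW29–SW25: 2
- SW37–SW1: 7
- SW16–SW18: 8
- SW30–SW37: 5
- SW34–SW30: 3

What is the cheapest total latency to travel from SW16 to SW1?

6 ms

Settle nodes by increasing distance from SW16:
SW16: 0
SW32: 1  (via SW16)
SW37: 5  (via SW32)
SW25: 6  (via SW32)
SW29: 6  (via SW16)
SW1: 6  (via SW32)
Shortest route: SW16 → SW32 → SW1 = 6 ms.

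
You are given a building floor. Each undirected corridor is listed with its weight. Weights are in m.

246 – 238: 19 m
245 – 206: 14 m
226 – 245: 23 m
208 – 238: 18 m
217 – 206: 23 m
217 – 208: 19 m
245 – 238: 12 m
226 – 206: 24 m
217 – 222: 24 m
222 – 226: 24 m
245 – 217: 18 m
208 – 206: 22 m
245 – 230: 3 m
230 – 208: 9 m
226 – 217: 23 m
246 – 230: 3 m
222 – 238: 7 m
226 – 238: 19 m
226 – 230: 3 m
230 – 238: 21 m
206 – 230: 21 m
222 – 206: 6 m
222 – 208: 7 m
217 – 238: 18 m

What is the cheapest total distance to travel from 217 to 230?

Running Dijkstra from 217:
217: 0
245: 18  (via 217)
238: 18  (via 217)
208: 19  (via 217)
230: 21  (via 245)
Shortest route: 217–245–230 = 21 m.

21 m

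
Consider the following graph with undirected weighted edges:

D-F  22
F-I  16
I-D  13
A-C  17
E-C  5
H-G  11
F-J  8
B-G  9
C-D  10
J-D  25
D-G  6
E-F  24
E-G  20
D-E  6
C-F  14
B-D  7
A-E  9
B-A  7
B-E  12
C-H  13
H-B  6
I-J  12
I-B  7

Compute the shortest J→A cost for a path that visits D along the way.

39

Best J to D: J → D costing 25
Shortest D→A: D → B → A = 14
Total via D: 25 + 14 = 39.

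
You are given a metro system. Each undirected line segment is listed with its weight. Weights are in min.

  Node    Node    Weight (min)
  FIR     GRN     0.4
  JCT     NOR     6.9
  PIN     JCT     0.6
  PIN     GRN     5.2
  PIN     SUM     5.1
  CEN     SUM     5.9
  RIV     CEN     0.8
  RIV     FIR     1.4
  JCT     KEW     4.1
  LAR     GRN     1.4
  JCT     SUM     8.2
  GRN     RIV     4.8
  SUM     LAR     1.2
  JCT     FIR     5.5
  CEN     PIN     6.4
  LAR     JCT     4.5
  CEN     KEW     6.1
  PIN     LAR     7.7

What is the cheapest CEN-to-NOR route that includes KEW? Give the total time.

Shortest CEN→KEW: CEN–KEW = 6.1
Best KEW to NOR: KEW–JCT–NOR costing 11
Total via KEW: 6.1 + 11 = 17.1 min.

17.1 min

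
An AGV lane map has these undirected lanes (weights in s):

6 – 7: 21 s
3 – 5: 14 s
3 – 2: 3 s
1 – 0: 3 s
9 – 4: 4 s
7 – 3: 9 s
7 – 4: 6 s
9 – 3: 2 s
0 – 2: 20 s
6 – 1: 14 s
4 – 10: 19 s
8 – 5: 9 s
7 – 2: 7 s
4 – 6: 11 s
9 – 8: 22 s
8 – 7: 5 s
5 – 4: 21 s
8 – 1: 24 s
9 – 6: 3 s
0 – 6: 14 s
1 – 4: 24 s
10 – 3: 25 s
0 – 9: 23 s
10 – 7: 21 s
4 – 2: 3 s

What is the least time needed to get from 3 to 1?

19 s

Running Dijkstra from 3:
3: 0
9: 2  (via 3)
2: 3  (via 3)
6: 5  (via 9)
4: 6  (via 9)
7: 9  (via 3)
5: 14  (via 3)
8: 14  (via 7)
0: 19  (via 6)
1: 19  (via 6)
Shortest route: 3 → 9 → 6 → 1 = 19 s.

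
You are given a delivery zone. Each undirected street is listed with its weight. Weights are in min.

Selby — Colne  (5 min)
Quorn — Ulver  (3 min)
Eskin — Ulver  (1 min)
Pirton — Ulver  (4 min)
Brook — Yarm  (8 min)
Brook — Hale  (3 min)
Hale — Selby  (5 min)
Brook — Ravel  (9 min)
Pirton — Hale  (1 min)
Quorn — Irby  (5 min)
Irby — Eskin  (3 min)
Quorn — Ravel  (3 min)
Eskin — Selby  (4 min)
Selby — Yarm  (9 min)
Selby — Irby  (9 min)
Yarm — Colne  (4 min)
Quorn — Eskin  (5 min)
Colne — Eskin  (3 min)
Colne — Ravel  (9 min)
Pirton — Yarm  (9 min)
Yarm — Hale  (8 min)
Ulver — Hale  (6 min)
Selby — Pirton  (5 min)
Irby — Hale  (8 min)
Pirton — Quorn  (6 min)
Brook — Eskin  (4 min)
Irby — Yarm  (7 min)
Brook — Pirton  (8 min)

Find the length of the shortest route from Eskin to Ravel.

Compare a few routes:
Eskin–Colne–Ravel: 3+9 = 12
Eskin–Quorn–Ravel: 5+3 = 8
Eskin–Irby–Quorn–Ravel: 3+5+3 = 11
Eskin–Ulver–Quorn–Ravel: 1+3+3 = 7
The minimum is 7 min via Eskin–Ulver–Quorn–Ravel.

7 min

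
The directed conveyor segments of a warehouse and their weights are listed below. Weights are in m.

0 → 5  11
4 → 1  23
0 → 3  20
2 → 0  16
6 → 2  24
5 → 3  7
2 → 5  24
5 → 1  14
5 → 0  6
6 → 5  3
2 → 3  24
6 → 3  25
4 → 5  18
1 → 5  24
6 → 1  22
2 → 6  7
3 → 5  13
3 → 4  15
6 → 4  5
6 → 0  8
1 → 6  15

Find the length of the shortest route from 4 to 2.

Candidate routes:
4 → 1 → 6 → 2: 23+15+24 = 62
4 → 5 → 1 → 6 → 2: 18+14+15+24 = 71
The minimum is 62 m via 4 → 1 → 6 → 2.

62 m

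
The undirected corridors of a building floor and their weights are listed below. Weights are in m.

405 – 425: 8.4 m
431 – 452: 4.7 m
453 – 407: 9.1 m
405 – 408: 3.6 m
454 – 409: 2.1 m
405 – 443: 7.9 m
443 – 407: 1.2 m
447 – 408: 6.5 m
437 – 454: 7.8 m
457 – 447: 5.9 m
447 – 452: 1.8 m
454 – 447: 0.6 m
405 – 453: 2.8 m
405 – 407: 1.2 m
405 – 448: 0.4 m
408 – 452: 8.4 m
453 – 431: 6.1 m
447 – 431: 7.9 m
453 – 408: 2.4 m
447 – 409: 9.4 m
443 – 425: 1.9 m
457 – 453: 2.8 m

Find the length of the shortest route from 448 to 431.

Enumerating some paths:
448 - 405 - 407 - 453 - 431: 0.4+1.2+9.1+6.1 = 16.8
448 - 405 - 453 - 431: 0.4+2.8+6.1 = 9.3
448 - 405 - 408 - 453 - 431: 0.4+3.6+2.4+6.1 = 12.5
The minimum is 9.3 m via 448 - 405 - 453 - 431.

9.3 m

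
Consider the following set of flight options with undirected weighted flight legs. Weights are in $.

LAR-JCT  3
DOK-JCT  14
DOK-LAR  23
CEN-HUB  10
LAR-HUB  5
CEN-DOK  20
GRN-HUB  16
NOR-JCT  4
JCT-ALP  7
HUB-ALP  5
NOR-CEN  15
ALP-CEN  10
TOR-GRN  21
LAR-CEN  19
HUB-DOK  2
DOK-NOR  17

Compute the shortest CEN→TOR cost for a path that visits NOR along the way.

Best CEN to NOR: CEN–NOR costing 15
Shortest NOR→TOR: NOR–JCT–LAR–HUB–GRN–TOR = 49
Total via NOR: 15 + 49 = $64.

$64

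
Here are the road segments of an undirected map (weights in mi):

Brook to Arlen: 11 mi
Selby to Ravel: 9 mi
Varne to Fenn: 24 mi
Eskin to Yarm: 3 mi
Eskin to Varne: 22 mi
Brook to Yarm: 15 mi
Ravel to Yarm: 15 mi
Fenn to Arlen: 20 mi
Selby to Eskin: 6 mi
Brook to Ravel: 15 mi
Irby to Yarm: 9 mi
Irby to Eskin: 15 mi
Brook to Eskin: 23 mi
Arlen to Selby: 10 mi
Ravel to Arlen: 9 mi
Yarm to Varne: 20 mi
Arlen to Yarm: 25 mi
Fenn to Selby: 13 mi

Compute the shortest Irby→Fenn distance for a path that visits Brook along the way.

55 mi

Best Irby to Brook: Irby → Yarm → Brook costing 24
Best Brook to Fenn: Brook → Arlen → Fenn costing 31
Total via Brook: 24 + 31 = 55 mi.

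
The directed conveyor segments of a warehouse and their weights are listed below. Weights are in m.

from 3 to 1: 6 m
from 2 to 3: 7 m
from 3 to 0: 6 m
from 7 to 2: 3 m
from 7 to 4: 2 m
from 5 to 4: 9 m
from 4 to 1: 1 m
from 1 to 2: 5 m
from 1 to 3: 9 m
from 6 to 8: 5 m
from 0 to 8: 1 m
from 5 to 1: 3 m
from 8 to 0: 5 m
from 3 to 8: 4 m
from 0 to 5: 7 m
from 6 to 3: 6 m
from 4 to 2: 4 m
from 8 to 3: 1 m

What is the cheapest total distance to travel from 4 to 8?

Enumerating some paths:
4–1–2–3–8: 1+5+7+4 = 17
4–1–3–8: 1+9+4 = 14
4–2–3–8: 4+7+4 = 15
The minimum is 14 m via 4–1–3–8.

14 m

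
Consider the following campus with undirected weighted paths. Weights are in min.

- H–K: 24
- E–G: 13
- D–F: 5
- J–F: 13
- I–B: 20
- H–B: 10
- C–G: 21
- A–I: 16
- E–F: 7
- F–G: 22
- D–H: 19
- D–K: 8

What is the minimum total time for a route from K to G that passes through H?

68 min

Shortest K→H: K → H = 24
Shortest H→G: H → D → F → E → G = 44
Total via H: 24 + 44 = 68 min.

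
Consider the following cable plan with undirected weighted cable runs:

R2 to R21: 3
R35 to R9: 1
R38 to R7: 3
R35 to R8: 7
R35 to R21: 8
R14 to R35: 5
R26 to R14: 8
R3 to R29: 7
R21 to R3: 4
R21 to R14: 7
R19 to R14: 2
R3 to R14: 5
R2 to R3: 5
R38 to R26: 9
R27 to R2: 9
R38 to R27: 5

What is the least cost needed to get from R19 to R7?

22

Running Dijkstra from R19:
R19: 0
R14: 2  (via R19)
R3: 7  (via R14)
R35: 7  (via R14)
R9: 8  (via R35)
R21: 9  (via R14)
R26: 10  (via R14)
R2: 12  (via R3)
R29: 14  (via R3)
R8: 14  (via R35)
R38: 19  (via R26)
R27: 21  (via R2)
R7: 22  (via R38)
Shortest route: R19–R14–R26–R38–R7 = 22.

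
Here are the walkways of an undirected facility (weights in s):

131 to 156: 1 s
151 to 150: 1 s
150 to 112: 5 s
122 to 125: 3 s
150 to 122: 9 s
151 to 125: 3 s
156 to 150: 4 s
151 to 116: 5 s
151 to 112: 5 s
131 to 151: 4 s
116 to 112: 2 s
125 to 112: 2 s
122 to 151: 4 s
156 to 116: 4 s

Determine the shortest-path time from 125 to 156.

Shortest distances from 125:
125: 0
112: 2  (via 125)
151: 3  (via 125)
122: 3  (via 125)
150: 4  (via 151)
116: 4  (via 112)
131: 7  (via 151)
156: 8  (via 150)
Shortest route: 125–151–150–156 = 8 s.

8 s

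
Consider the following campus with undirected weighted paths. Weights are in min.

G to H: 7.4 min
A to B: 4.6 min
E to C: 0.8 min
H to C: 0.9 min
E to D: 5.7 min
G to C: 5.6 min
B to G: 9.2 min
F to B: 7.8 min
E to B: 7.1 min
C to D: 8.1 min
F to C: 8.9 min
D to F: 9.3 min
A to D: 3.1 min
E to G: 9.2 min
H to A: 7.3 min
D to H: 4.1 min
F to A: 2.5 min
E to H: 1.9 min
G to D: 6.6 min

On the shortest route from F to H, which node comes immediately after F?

Enumerating some paths:
F–A–H: 2.5+7.3 = 9.8
F–A–D–H: 2.5+3.1+4.1 = 9.7
F–C–H: 8.9+0.9 = 9.8
Cheapest is F–A–D–H at 9.7 min.
So from F the first move is to A.

A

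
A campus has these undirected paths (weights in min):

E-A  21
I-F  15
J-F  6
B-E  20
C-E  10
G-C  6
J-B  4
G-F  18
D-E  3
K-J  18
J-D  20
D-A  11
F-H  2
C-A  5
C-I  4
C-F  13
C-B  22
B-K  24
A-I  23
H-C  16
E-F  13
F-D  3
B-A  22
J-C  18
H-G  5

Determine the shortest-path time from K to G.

31 min

Compare a few routes:
K - B - J - F - H - G: 24+4+6+2+5 = 41
K - J - C - G: 18+18+6 = 42
K - J - F - H - G: 18+6+2+5 = 31
K - J - F - G: 18+6+18 = 42
The minimum is 31 min via K - J - F - H - G.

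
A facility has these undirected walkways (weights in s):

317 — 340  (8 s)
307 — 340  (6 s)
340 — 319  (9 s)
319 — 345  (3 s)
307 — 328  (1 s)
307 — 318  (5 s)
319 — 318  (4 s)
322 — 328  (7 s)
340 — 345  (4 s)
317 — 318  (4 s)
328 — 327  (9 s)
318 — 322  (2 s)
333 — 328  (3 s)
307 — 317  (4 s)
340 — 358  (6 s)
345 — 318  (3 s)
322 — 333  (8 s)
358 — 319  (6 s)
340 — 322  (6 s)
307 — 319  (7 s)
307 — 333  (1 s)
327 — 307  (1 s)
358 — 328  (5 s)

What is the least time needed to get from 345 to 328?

9 s

Settle nodes by increasing distance from 345:
345: 0
318: 3  (via 345)
319: 3  (via 345)
340: 4  (via 345)
322: 5  (via 318)
317: 7  (via 318)
307: 8  (via 318)
328: 9  (via 307)
Shortest route: 345 → 318 → 307 → 328 = 9 s.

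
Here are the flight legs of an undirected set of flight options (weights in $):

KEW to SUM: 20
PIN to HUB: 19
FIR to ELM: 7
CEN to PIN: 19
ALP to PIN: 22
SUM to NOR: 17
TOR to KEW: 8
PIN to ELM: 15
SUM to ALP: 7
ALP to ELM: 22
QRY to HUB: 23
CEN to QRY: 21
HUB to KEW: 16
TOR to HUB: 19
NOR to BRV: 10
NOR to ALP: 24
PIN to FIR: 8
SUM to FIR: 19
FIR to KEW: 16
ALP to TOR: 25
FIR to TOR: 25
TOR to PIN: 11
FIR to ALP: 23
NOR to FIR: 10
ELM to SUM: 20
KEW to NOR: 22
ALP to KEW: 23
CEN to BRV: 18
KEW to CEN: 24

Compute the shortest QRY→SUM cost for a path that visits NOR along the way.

Shortest QRY→NOR: QRY → CEN → BRV → NOR = 49
Shortest NOR→SUM: NOR → SUM = 17
Total via NOR: 49 + 17 = $66.

$66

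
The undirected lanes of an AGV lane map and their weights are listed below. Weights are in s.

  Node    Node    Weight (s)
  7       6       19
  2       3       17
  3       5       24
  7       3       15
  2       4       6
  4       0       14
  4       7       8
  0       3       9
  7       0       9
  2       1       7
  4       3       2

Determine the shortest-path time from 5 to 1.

39 s

Compare a few routes:
5–3–4–2–1: 24+2+6+7 = 39
5–3–2–1: 24+17+7 = 48
5–3–7–4–2–1: 24+15+8+6+7 = 60
5–3–0–4–2–1: 24+9+14+6+7 = 60
Cheapest is 5–3–4–2–1 at 39 s.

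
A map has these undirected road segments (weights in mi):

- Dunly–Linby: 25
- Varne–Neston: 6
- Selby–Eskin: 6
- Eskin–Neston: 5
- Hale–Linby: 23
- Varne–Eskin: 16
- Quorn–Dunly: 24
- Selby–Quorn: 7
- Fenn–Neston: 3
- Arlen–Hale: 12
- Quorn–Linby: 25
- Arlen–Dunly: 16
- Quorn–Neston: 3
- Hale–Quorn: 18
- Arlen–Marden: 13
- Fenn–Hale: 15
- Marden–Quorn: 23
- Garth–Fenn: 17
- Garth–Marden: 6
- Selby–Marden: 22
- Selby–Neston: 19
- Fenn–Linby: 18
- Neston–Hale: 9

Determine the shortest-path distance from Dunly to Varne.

33 mi

Settle nodes by increasing distance from Dunly:
Dunly: 0
Arlen: 16  (via Dunly)
Quorn: 24  (via Dunly)
Linby: 25  (via Dunly)
Neston: 27  (via Quorn)
Hale: 28  (via Arlen)
Marden: 29  (via Arlen)
Fenn: 30  (via Neston)
Selby: 31  (via Quorn)
Eskin: 32  (via Neston)
Varne: 33  (via Neston)
Shortest route: Dunly–Quorn–Neston–Varne = 33 mi.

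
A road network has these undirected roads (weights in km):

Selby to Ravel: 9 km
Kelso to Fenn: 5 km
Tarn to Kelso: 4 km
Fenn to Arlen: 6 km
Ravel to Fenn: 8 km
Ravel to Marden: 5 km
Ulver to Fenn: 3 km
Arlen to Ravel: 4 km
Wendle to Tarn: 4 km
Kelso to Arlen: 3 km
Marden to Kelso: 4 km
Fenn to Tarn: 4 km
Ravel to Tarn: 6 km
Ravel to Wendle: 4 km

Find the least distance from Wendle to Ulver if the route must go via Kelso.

16 km

Shortest Wendle→Kelso: Wendle–Tarn–Kelso = 8
Shortest Kelso→Ulver: Kelso–Fenn–Ulver = 8
Total via Kelso: 8 + 8 = 16 km.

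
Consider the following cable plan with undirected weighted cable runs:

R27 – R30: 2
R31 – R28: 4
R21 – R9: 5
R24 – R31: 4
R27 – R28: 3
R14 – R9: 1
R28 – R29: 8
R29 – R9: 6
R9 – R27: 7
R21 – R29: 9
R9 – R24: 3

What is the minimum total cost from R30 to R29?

13

Candidate routes:
R30 → R27 → R28 → R29: 2+3+8 = 13
R30 → R27 → R28 → R31 → R24 → R9 → R29: 2+3+4+4+3+6 = 22
R30 → R27 → R9 → R29: 2+7+6 = 15
Cheapest is R30 → R27 → R28 → R29 at 13.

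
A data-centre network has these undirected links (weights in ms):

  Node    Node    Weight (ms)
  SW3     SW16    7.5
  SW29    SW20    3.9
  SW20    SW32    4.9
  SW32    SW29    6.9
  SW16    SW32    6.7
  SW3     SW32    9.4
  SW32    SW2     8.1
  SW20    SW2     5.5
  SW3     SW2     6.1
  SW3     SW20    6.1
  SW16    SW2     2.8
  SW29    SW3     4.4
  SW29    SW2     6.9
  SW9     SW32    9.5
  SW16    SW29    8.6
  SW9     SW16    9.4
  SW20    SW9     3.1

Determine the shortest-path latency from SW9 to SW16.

Shortest distances from SW9:
SW9: 0
SW20: 3.1  (via SW9)
SW29: 7  (via SW20)
SW32: 8  (via SW20)
SW2: 8.6  (via SW20)
SW3: 9.2  (via SW20)
SW16: 9.4  (via SW9)
Shortest route: SW9–SW16 = 9.4 ms.

9.4 ms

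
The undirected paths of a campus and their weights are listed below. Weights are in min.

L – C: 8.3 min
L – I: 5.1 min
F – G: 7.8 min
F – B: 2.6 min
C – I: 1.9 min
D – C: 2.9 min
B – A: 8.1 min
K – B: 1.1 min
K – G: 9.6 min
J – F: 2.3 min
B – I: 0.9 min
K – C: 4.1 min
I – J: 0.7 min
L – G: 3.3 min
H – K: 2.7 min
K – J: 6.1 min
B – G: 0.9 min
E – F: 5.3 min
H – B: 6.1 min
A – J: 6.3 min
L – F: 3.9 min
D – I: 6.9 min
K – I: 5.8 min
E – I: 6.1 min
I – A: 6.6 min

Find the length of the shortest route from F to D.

Compare a few routes:
F - J - I - C - D: 2.3+0.7+1.9+2.9 = 7.8
F - B - I - C - D: 2.6+0.9+1.9+2.9 = 8.3
The minimum is 7.8 min via F - J - I - C - D.

7.8 min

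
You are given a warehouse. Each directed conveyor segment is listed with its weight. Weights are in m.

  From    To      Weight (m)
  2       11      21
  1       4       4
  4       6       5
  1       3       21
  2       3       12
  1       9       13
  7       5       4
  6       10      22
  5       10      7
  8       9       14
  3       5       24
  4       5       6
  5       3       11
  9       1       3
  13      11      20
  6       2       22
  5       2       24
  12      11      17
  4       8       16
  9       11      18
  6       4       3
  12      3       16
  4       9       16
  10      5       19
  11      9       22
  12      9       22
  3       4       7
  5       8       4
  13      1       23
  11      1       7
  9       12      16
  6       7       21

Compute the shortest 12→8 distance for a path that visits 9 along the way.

39 m

Best 12 to 9: 12 → 9 costing 22
Best 9 to 8: 9 → 1 → 4 → 5 → 8 costing 17
Total via 9: 22 + 17 = 39 m.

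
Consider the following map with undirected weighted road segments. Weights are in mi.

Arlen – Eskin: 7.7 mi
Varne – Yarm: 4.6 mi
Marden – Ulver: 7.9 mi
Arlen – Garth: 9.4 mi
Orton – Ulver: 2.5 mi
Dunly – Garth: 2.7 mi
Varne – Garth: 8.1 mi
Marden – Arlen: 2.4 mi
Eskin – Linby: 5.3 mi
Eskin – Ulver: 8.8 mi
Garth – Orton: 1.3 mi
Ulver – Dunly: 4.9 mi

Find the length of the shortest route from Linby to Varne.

Enumerating some paths:
Linby–Eskin–Arlen–Garth–Varne: 5.3+7.7+9.4+8.1 = 30.5
Linby–Eskin–Arlen–Marden–Ulver–Orton–Garth–Varne: 5.3+7.7+2.4+7.9+2.5+1.3+8.1 = 35.2
Linby–Eskin–Ulver–Dunly–Garth–Varne: 5.3+8.8+4.9+2.7+8.1 = 29.8
Linby–Eskin–Ulver–Orton–Garth–Varne: 5.3+8.8+2.5+1.3+8.1 = 26
The minimum is 26 mi via Linby–Eskin–Ulver–Orton–Garth–Varne.

26 mi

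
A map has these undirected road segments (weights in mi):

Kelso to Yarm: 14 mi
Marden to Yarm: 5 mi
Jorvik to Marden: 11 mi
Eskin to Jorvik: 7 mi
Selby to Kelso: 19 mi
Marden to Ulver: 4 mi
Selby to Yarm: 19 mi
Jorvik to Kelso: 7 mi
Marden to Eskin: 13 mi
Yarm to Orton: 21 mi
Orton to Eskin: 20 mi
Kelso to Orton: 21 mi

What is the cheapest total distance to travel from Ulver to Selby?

28 mi

Candidate routes:
Ulver–Marden–Yarm–Selby: 4+5+19 = 28
Ulver–Marden–Jorvik–Kelso–Selby: 4+11+7+19 = 41
The minimum is 28 mi via Ulver–Marden–Yarm–Selby.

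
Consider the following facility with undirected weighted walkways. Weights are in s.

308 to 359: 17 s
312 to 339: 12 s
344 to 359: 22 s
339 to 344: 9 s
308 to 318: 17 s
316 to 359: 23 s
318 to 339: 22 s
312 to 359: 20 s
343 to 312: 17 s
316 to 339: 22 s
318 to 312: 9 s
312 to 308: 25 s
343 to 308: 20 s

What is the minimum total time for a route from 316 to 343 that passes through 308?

Best 316 to 308: 316 → 359 → 308 costing 40
Best 308 to 343: 308 → 343 costing 20
Total via 308: 40 + 20 = 60 s.

60 s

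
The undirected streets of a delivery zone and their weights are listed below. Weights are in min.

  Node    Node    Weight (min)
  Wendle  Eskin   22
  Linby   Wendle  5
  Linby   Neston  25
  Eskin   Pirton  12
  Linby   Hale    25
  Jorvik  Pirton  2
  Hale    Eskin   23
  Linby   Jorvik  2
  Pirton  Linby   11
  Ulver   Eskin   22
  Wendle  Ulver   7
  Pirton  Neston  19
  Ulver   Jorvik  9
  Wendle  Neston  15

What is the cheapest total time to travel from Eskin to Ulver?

22 min

Enumerating some paths:
Eskin–Pirton–Jorvik–Ulver: 12+2+9 = 23
Eskin–Ulver: 22 = 22
Eskin–Wendle–Ulver: 22+7 = 29
Eskin–Pirton–Jorvik–Linby–Wendle–Ulver: 12+2+2+5+7 = 28
The minimum is 22 min via Eskin–Ulver.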